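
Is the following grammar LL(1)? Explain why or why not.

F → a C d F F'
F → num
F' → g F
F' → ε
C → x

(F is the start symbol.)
No. Predict set conflict for F': { 'g' }

Relevant sets:
  FOLLOW(F') = { $, 'g' }

For F:
  PREDICT(F → a C d F F') = { 'a' }
  PREDICT(F → num) = { 'num' }
For F':
  PREDICT(F' → g F) = { 'g' }
  PREDICT(F' → ε) = { $, 'g' }
C has a single production, so nothing to check there.

Conflict found: Predict set conflict for F': { 'g' }
The grammar is NOT LL(1).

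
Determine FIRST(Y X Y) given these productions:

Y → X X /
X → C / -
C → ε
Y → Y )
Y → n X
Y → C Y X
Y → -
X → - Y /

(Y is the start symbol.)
FIRST sets of the non-terminals involved (from the grammar, by fixed-point iteration):
  FIRST(Y) = { '-', '/', 'n' }

To compute FIRST(Y X Y), process the symbols left to right:
Symbol Y is a non-terminal. Add FIRST(Y) \ {ε} = { '-', '/', 'n' }
Y is not nullable (ε ∉ FIRST(Y)), so stop here.
FIRST(Y X Y) = { '-', '/', 'n' }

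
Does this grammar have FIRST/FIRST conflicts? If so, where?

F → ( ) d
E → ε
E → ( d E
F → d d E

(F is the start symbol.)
A FIRST/FIRST conflict occurs when two productions N → α and N → β for the same non-terminal have FIRST(α) ∩ FIRST(β) ≠ ∅ (with ε ∈ FIRST of a nullable right-hand side, so two nullable alternatives also conflict).

Productions for F:
  F → ( ) d: FIRST = { '(' }
  F → d d E: FIRST = { 'd' }
Productions for E:
  E → ε: FIRST = { ε }
  E → ( d E: FIRST = { '(' }

All alternatives of each non-terminal have pairwise disjoint FIRST sets.

Answer: No FIRST/FIRST conflicts.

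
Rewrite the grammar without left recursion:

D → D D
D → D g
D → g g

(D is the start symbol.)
D → g g D'
D' → D D'
D' → g D'
D' → ε

D is directly left-recursive. The standard transformation for
  A → A α₁ | ... | A α_m | β₁ | ... | β_n
is
  A  → β₁ A' | ... | β_n A'
  A' → α₁ A' | ... | α_m A' | ε

D → g g becomes D → g g D'
D → D D becomes D' → D D'
D → D g becomes D' → g D'
Add D' → ε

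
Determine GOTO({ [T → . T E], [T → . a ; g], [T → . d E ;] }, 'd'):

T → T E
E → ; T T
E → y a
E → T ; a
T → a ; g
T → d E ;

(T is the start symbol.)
GOTO(I, 'd') = CLOSURE({ [A → αX.β] : [A → α.Xβ] ∈ I, X = 'd' })

Items with dot before 'd', with the dot advanced:
  [T → . d E ;] → [T → d . E ;]
Closure of the advanced items:
  [T → d . E ;] has the dot before E: add [E → . ; T T], [E → . y a], [E → . T ; a]
  [E → . T ; a] has the dot before T: add [T → . T E], [T → . a ; g], [T → . d E ;]

GOTO = { [E → . ; T T], [E → . T ; a], [E → . y a], [T → . T E], [T → . a ; g], [T → . d E ;], [T → d . E ;] }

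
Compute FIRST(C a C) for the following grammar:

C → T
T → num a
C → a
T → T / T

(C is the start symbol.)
{ 'a', 'num' }

FIRST sets of the non-terminals involved (from the grammar, by fixed-point iteration):
  FIRST(C) = { 'a', 'num' }

To compute FIRST(C a C), process the symbols left to right:
Symbol C is a non-terminal. Add FIRST(C) \ {ε} = { 'a', 'num' }
C is not nullable (ε ∉ FIRST(C)), so stop here.
FIRST(C a C) = { 'a', 'num' }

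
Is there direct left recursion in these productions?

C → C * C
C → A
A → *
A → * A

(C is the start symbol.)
Direct left recursion occurs when N → N α for some non-terminal N (the right-hand side begins with the left-hand side itself).

C → C * C: LEFT RECURSIVE (starts with C)
C → A: starts with A
A → *: starts with '*'
A → * A: starts with '*'

The grammar has direct left recursion on: C.

Answer: Yes, C is left-recursive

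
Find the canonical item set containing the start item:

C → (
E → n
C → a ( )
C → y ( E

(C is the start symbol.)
{ [C → . (], [C → . a ( )], [C → . y ( E], [C' → . C] }

First, augment the grammar with C' → C
I₀ = CLOSURE({ [C' → . C] }):
  [C' → . C] has the dot before C: add [C → . (], [C → . a ( )], [C → . y ( E]
No further items can be added.

I₀ = { [C → . (], [C → . a ( )], [C → . y ( E], [C' → . C] }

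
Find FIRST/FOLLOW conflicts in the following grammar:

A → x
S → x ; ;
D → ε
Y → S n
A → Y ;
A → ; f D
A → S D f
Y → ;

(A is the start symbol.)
A FIRST/FOLLOW conflict occurs when a non-terminal N has a nullable alternative N → β (β ⇒* ε) and another alternative N → α with FIRST(α) ∩ FOLLOW(N) ≠ ∅: on such a lookahead the parser cannot decide between expanding α and letting N vanish via β.

Nullable non-terminals: D.
D has a nullable alternative but only one production, so nothing to check.

A, S, Y have no nullable alternative, so no FIRST/FOLLOW check is needed there.

No FIRST/FOLLOW conflicts found.

Answer: No FIRST/FOLLOW conflicts.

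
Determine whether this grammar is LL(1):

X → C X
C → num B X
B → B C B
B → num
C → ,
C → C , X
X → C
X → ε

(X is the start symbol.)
A grammar is LL(1) if for each non-terminal N with multiple productions, the predict sets of those productions are pairwise disjoint, where PREDICT(N → α) = (FIRST(α) \ {ε}) ∪ (FOLLOW(N) if α ⇒* ε).

Relevant sets:
  FIRST(C) = { ',', 'num' }
  FIRST(B) = { 'num' }
  FOLLOW(X) = { $, ',', 'num' }

For X:
  PREDICT(X → C X) = { ',', 'num' }
  PREDICT(X → C) = { ',', 'num' }
  PREDICT(X → ε) = { $, ',', 'num' }
For C:
  PREDICT(C → num B X) = { 'num' }
  PREDICT(C → ',') = { ',' }
  PREDICT(C → C ',' X) = { ',', 'num' }
For B:
  PREDICT(B → B C B) = { 'num' }
  PREDICT(B → num) = { 'num' }

Conflict found: Predict set conflict for X: { ',', 'num' }
The grammar is NOT LL(1).

Answer: No. Predict set conflict for X: { ',', 'num' }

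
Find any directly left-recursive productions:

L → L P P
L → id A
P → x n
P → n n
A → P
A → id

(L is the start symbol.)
Direct left recursion occurs when N → N α for some non-terminal N (the right-hand side begins with the left-hand side itself).

L → L P P: LEFT RECURSIVE (starts with L)
L → id A: starts with id
P → x n: starts with x
P → n n: starts with n
A → P: starts with P
A → id: starts with id

The grammar has direct left recursion on: L.

Answer: Yes, L is left-recursive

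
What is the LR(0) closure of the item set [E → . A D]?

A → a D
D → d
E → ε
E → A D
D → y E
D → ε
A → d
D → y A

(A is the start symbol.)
To compute CLOSURE, for each item [A → α.Bβ] where B is a non-terminal, add [B → .γ] for all productions B → γ; repeat for the newly added items until nothing changes.

Start with: [E → . A D]
  [E → . A D] has the dot before A: add [A → . a D], [A → . d]
No further items can be added.

CLOSURE = { [A → . a D], [A → . d], [E → . A D] }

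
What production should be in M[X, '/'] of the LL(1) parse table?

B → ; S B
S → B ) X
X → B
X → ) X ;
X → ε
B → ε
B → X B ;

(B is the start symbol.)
Empty (error entry)

To find M[X, '/'], we find productions for X where '/' is in the predict set (PREDICT(N → α) = (FIRST(α) \ {ε}) ∪ (FOLLOW(N) if α ⇒* ε)).

Relevant sets:
  FIRST(B) = { ')', ';', ε }
  FOLLOW(X) = { $, ')', ';' }

X → B: PREDICT = { $, ')', ';' }
X → ) X ;: PREDICT = { ')' }
X → ε: PREDICT = { $, ')', ';' }

M[X, '/'] is empty (no production applies)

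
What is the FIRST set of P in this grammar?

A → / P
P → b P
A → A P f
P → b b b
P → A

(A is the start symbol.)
{ '/', 'b' }

To compute FIRST(P), examine every production with P on the left-hand side, reading each right-hand side left to right until a non-nullable symbol is reached.

FIRST sets of the other non-terminals involved (by the same procedure, iterated to a fixed point):
  FIRST(A) = { '/' }

From P → b P:
  - b is a terminal: add 'b' and stop
From P → b b b:
  - b is a terminal: add 'b' and stop
From P → A:
  - A is a non-terminal: add FIRST(A) \ {ε} = { '/' }
    A is not nullable, so stop

Collecting: FIRST(P) = { '/', 'b' }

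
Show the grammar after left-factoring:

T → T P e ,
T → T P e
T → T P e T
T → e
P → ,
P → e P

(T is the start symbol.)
T → T P e T'
T' → ,
T' → ε
T' → T
T → e
P → ,
P → e P

Left-factoring transforms A → αβ₁ | αβ₂ into A → αA' and A' → β₁ | β₂
(α is the longest common prefix among the alternatives). Repeat until
no nonterminal has two alternatives with a common prefix.

Round 1: T has alternatives sharing prefix 'T P e'. Introduce T': T → T P e T'
  Add: T' → ,
  Add: T' → ε
  Add: T' → T

No remaining common prefixes — done.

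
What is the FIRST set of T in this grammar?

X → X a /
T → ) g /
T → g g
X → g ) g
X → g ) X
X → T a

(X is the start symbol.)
{ ')', 'g' }

To compute FIRST(T), examine every production with T on the left-hand side, reading each right-hand side left to right until a non-nullable symbol is reached.

From T → ) g /:
  - ')' is a terminal: add ')' and stop
From T → g g:
  - g is a terminal: add 'g' and stop

Collecting: FIRST(T) = { ')', 'g' }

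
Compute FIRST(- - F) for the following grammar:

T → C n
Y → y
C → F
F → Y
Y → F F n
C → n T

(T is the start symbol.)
{ '-' }

To compute FIRST(- - F), process the symbols left to right:
Symbol - is a terminal. Add '-' and stop.
FIRST(- - F) = { '-' }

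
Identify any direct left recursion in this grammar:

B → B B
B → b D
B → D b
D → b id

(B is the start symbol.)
Yes, B is left-recursive

B → B B: LEFT RECURSIVE (starts with B)
B → b D: starts with b
B → D b: starts with D
D → b id: starts with b

The grammar has direct left recursion on: B.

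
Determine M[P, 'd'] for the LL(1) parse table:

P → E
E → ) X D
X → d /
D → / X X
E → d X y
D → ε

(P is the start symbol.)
To find M[P, 'd'], we find productions for P where 'd' is in the predict set (PREDICT(N → α) = (FIRST(α) \ {ε}) ∪ (FOLLOW(N) if α ⇒* ε)).

Relevant sets:
  FIRST(E) = { ')', 'd' }

P → E: PREDICT = { ')', 'd' }
  'd' is in predict set, so this production goes in M[P, 'd']

M[P, 'd'] = P → E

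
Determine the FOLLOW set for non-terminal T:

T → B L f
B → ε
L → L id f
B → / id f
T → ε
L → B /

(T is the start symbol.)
{ $ }

To compute FOLLOW(T), find every occurrence of T on a right-hand side N → α T β: add FIRST(β) \ {ε}, and if β is empty or nullable also add FOLLOW(N). Iterate to a fixed point.

T is the start symbol, so $ ∈ FOLLOW(T).
T does not occur on any right-hand side.

Taking the union: FOLLOW(T) = { $ }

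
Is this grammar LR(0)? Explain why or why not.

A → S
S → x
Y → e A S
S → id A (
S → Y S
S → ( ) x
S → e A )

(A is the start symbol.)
Yes, the grammar is LR(0)

Augment with A' → A and build the canonical LR(0) collection (I0 = CLOSURE({[A' → . A]}), then GOTO on every symbol after a dot until no new states appear). It has 16 states:
  I0: { [A → . S], [A' → . A], [S → . ( ) x], [S → . Y S], [S → . e A )], [S → . id A (], [S → . x], [Y → . e A S] }  — shift
  I1: { [S → ( . ) x] }  — shift
  I2: { [A' → A .] }  — accept
  I3: { [A → S .] }  — reduce
  I4: { [S → . ( ) x], [S → . Y S], [S → . e A )], [S → . id A (], [S → . x], [S → Y . S], [Y → . e A S] }  — shift
  I5: { [A → . S], [S → . ( ) x], [S → . Y S], [S → . e A )], [S → . id A (], [S → . x], [S → e . A )], [Y → . e A S], [Y → e . A S] }  — shift
  I6: { [A → . S], [S → . ( ) x], [S → . Y S], [S → . e A )], [S → . id A (], [S → . x], [S → id . A (], [Y → . e A S] }  — shift
  I7: { [S → x .] }  — reduce
  I8: { [S → id A . (] }  — shift
  I9: { [S → id A ( .] }  — reduce
  I10: { [S → . ( ) x], [S → . Y S], [S → . e A )], [S → . id A (], [S → . x], [S → e A . )], [Y → . e A S], [Y → e A . S] }  — shift
  I11: { [S → e A ) .] }  — reduce
  I12: { [Y → e A S .] }  — reduce
  I13: { [S → Y S .] }  — reduce
  I14: { [S → ( ) . x] }  — shift
  I15: { [S → ( ) x .] }  — reduce

Every state is either a pure shift/goto state or contains exactly one complete item and nothing to shift — no conflicts. The grammar is LR(0).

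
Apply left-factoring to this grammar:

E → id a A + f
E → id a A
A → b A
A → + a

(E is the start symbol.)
Left-factoring transforms A → αβ₁ | αβ₂ into A → αA' and A' → β₁ | β₂
(α is the longest common prefix among the alternatives). Repeat until
no nonterminal has two alternatives with a common prefix.

Round 1: E has alternatives sharing prefix 'id a A'. Introduce E': E → id a A E'
  Add: E' → + f
  Add: E' → ε

No remaining common prefixes — done.

Resulting grammar:
E → id a A E'
E' → + f
E' → ε
A → b A
A → + a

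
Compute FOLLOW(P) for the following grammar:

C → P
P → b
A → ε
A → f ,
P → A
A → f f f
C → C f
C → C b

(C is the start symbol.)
{ $, 'b', 'f' }

To compute FOLLOW(P), find every occurrence of P on a right-hand side N → α P β: add FIRST(β) \ {ε}, and if β is empty or nullable also add FOLLOW(N). Iterate to a fixed point.

In C → P: P is at the end, add FOLLOW(C)

The FOLLOW sets referred to above (computed the same way, to a fixed point):
  FOLLOW(C) = { $, 'b', 'f' }

Taking the union: FOLLOW(P) = { $, 'b', 'f' }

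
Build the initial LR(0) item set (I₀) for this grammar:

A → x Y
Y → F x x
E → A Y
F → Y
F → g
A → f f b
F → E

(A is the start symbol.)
{ [A → . f f b], [A → . x Y], [A' → . A] }

First, augment the grammar with A' → A
I₀ = CLOSURE({ [A' → . A] }):
  [A' → . A] has the dot before A: add [A → . x Y], [A → . f f b]
No further items can be added.

I₀ = { [A → . f f b], [A → . x Y], [A' → . A] }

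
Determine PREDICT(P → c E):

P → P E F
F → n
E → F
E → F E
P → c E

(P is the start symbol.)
PREDICT(P → c E) = (FIRST(RHS) \ {ε}) ∪ (FOLLOW(P) if ε ∈ FIRST(RHS), i.e. RHS ⇒* ε)
FIRST(c E) = { 'c' }
ε ∉ FIRST(c E), so FOLLOW(P) is not added.
PREDICT(P → c E) = { 'c' }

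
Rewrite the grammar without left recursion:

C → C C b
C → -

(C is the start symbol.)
C → - C'
C' → C b C'
C' → ε

C is directly left-recursive. The standard transformation for
  A → A α₁ | ... | A α_m | β₁ | ... | β_n
is
  A  → β₁ A' | ... | β_n A'
  A' → α₁ A' | ... | α_m A' | ε

C → - becomes C → - C'
C → C C b becomes C' → C b C'
Add C' → ε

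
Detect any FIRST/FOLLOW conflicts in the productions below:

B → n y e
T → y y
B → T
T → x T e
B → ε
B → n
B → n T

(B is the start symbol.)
A FIRST/FOLLOW conflict occurs when a non-terminal N has a nullable alternative N → β (β ⇒* ε) and another alternative N → α with FIRST(α) ∩ FOLLOW(N) ≠ ∅: on such a lookahead the parser cannot decide between expanding α and letting N vanish via β.

Nullable non-terminals: B.
FIRST sets used below: FIRST(T) = { 'x', 'y' }

B: nullable alternative(s) B → ε; FOLLOW(B) = { $ }
  B → n y e: FIRST \ {ε} = { 'n' } — disjoint from FOLLOW(B)
  B → T: FIRST \ {ε} = { 'x', 'y' } — disjoint from FOLLOW(B)
  B → ε: FIRST \ {ε} = { } — this is the only nullable alternative, skip
  B → n: FIRST \ {ε} = { 'n' } — disjoint from FOLLOW(B)
  B → n T: FIRST \ {ε} = { 'n' } — disjoint from FOLLOW(B)

T has no nullable alternative, so no FIRST/FOLLOW check is needed there.

No FIRST/FOLLOW conflicts found.

Answer: No FIRST/FOLLOW conflicts.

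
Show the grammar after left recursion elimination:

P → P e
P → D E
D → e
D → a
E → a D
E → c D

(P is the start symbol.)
P → D E P'
P' → e P'
P' → ε
D → e
D → a
E → a D
E → c D

P is directly left-recursive. The standard transformation for
  A → A α₁ | ... | A α_m | β₁ | ... | β_n
is
  A  → β₁ A' | ... | β_n A'
  A' → α₁ A' | ... | α_m A' | ε

P → D E becomes P → D E P'
P → P e becomes P' → e P'
Add P' → ε

Productions for other non-terminals are unchanged:
  D → e
  D → a
  E → a D
  E → c D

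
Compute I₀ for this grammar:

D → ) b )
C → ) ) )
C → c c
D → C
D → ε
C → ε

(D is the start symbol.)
First, augment the grammar with D' → D
I₀ = CLOSURE({ [D' → . D] }):
  [D' → . D] has the dot before D: add [D → . ) b )], [D → . C], [D → .]
  [D → . C] has the dot before C: add [C → . ) ) )], [C → . c c], [C → .]
No further items can be added.

I₀ = { [C → . ) ) )], [C → . c c], [C → .], [D → . ) b )], [D → . C], [D → .], [D' → . D] }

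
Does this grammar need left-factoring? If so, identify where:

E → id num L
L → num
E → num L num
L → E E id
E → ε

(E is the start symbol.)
Left-factoring is needed when two productions for the same non-terminal
share a common prefix on the right-hand side.

Productions for E:
  E → id num L
  E → num L num
  E → ε
Productions for L:
  L → num
  L → E E id

No common prefixes found.

Answer: No, left-factoring is not needed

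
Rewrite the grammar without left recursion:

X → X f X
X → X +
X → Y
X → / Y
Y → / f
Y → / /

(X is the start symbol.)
X is directly left-recursive. The standard transformation for
  A → A α₁ | ... | A α_m | β₁ | ... | β_n
is
  A  → β₁ A' | ... | β_n A'
  A' → α₁ A' | ... | α_m A' | ε

X → Y becomes X → Y X'
X → / Y becomes X → / Y X'
X → X f X becomes X' → f X X'
X → X + becomes X' → + X'
Add X' → ε

Productions for other non-terminals are unchanged:
  Y → / f
  Y → / /

Resulting grammar:
X → Y X'
X → / Y X'
X' → f X X'
X' → + X'
X' → ε
Y → / f
Y → / /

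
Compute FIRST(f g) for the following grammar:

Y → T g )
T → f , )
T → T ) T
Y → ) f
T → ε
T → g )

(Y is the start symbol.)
{ 'f' }

To compute FIRST(f g), process the symbols left to right:
Symbol f is a terminal. Add 'f' and stop.
FIRST(f g) = { 'f' }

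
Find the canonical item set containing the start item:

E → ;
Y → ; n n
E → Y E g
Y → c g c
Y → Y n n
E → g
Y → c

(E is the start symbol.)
First, augment the grammar with E' → E
I₀ = CLOSURE({ [E' → . E] }):
  [E' → . E] has the dot before E: add [E → . ;], [E → . Y E g], [E → . g]
  [E → . Y E g] has the dot before Y: add [Y → . ; n n], [Y → . c g c], [Y → . Y n n], [Y → . c]
No further items can be added.

I₀ = { [E → . ;], [E → . Y E g], [E → . g], [E' → . E], [Y → . ; n n], [Y → . Y n n], [Y → . c g c], [Y → . c] }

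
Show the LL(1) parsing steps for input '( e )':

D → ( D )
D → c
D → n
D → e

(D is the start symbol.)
LL(1) parsing maintains a stack (initially the start symbol over $) and the input. At each step: if the stack top is a terminal, match it against the current input token; if it is a non-terminal N, replace it with the RHS of M[N, lookahead] (the unique production whose predict set contains the lookahead).

Stack is shown with the top on the left.

Stack    Input    Action
------------------------
D $      ( e ) $  output D → ( D )
( D ) $  ( e ) $  match '('
D ) $    e ) $    output D → e
e ) $    e ) $    match 'e'
) $      ) $      match ')'
$        $        accept

The string is accepted.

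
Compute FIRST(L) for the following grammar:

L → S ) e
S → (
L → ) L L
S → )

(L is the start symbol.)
FIRST sets of the other non-terminals involved (by the same procedure, iterated to a fixed point):
  FIRST(S) = { '(', ')' }

From L → S ) e:
  - S is a non-terminal: add FIRST(S) \ {ε} = { '(', ')' }
    S is not nullable, so stop
From L → ) L L:
  - ')' is a terminal: add ')' and stop

Collecting: FIRST(L) = { '(', ')' }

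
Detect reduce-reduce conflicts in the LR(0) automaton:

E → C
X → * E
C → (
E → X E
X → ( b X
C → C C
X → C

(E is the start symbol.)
A reduce-reduce conflict occurs when an LR(0) state has two complete items [A → α .] and [B → β .] — both call for a reduction, and with no lookahead the parser cannot choose between them.

Augment with E' → E and build the canonical LR(0) collection (I0 = CLOSURE({[E' → . E]}), then GOTO on every symbol after a dot until no new states appear). It has 13 states:
  I0: { [C → . (], [C → . C C], [E → . C], [E → . X E], [E' → . E], [X → . ( b X], [X → . * E], [X → . C] }  — shift
  I1: { [C → ( .], [X → ( . b X] }  — shift, reduce
  I2: { [C → . (], [C → . C C], [E → . C], [E → . X E], [X → * . E], [X → . ( b X], [X → . * E], [X → . C] }  — shift
  I3: { [C → . (], [C → . C C], [C → C . C], [E → C .], [X → C .] }  — shift, 2 reduces
  I4: { [E' → E .] }  — accept
  I5: { [C → . (], [C → . C C], [E → . C], [E → . X E], [E → X . E], [X → . ( b X], [X → . * E], [X → . C] }  — shift
  I6: { [E → X E .] }  — reduce
  I7: { [C → ( .] }  — reduce
  I8: { [C → . (], [C → . C C], [C → C . C], [C → C C .] }  — shift, reduce
  I9: { [X → * E .] }  — reduce
  I10: { [C → . (], [C → . C C], [X → ( b . X], [X → . ( b X], [X → . * E], [X → . C] }  — shift
  I11: { [C → . (], [C → . C C], [C → C . C], [X → C .] }  — shift, reduce
  I12: { [X → ( b X .] }  — reduce

I3 contains complete items [E → C .], [X → C .] — reduce-reduce conflict.

Answer: Yes — I3: [E → C .] vs [X → C .]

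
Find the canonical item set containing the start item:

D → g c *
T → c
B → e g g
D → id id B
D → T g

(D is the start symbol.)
{ [D → . T g], [D → . g c *], [D → . id id B], [D' → . D], [T → . c] }

First, augment the grammar with D' → D
I₀ = CLOSURE({ [D' → . D] }):
  [D' → . D] has the dot before D: add [D → . g c *], [D → . id id B], [D → . T g]
  [D → . T g] has the dot before T: add [T → . c]
No further items can be added.

I₀ = { [D → . T g], [D → . g c *], [D → . id id B], [D' → . D], [T → . c] }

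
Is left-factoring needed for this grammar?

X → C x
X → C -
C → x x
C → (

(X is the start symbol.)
Yes, X has productions with common prefix 'C'

Left-factoring is needed when two productions for the same non-terminal
share a common prefix on the right-hand side.

Productions for X:
  X → C x
  X → C -
Productions for C:
  C → x x
  C → (

Found common prefix 'C' in productions for X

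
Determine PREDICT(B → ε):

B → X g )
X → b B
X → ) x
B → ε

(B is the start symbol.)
{ $, 'g' }

PREDICT(B → ε) = (FIRST(RHS) \ {ε}) ∪ (FOLLOW(B) if ε ∈ FIRST(RHS), i.e. RHS ⇒* ε)
The right-hand side is ε (FIRST(ε) = { ε }), so the predict set is FOLLOW(B) = { $, 'g' }
PREDICT(B → ε) = { $, 'g' }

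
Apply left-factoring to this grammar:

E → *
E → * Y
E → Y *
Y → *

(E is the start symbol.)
Left-factoring transforms A → αβ₁ | αβ₂ into A → αA' and A' → β₁ | β₂
(α is the longest common prefix among the alternatives). Repeat until
no nonterminal has two alternatives with a common prefix.

Round 1: E has alternatives sharing prefix '*'. Introduce E': E → * E'
  Add: E' → ε
  Add: E' → Y

No remaining common prefixes — done.

Resulting grammar:
E → * E'
E' → ε
E' → Y
E → Y *
Y → *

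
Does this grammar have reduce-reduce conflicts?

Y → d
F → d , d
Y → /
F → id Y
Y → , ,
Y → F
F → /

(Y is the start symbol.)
Yes — I2: [F → / .] vs [Y → / .]

Augment with Y' → Y and build the canonical LR(0) collection (I0 = CLOSURE({[Y' → . Y]}), then GOTO on every symbol after a dot until no new states appear). It has 11 states:
  I0: { [F → . /], [F → . d , d], [F → . id Y], [Y → . , ,], [Y → . /], [Y → . F], [Y → . d], [Y' → . Y] }  — shift
  I1: { [Y → , . ,] }  — shift
  I2: { [F → / .], [Y → / .] }  — 2 reduces
  I3: { [Y → F .] }  — reduce
  I4: { [Y' → Y .] }  — accept
  I5: { [F → d . , d], [Y → d .] }  — shift, reduce
  I6: { [F → . /], [F → . d , d], [F → . id Y], [F → id . Y], [Y → . , ,], [Y → . /], [Y → . F], [Y → . d] }  — shift
  I7: { [F → id Y .] }  — reduce
  I8: { [F → d , . d] }  — shift
  I9: { [F → d , d .] }  — reduce
  I10: { [Y → , , .] }  — reduce

I2 contains complete items [F → / .], [Y → / .] — reduce-reduce conflict.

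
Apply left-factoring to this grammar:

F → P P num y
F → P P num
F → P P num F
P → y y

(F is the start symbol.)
F → P P num F'
F' → y
F' → ε
F' → F
P → y y

Left-factoring transforms A → αβ₁ | αβ₂ into A → αA' and A' → β₁ | β₂
(α is the longest common prefix among the alternatives). Repeat until
no nonterminal has two alternatives with a common prefix.

Round 1: F has alternatives sharing prefix 'P P num'. Introduce F': F → P P num F'
  Add: F' → y
  Add: F' → ε
  Add: F' → F

No remaining common prefixes — done.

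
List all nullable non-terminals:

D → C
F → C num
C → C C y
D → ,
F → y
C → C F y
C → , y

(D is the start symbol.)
There are no ε-productions, so no non-terminal can derive ε.
No non-terminals are nullable.

Answer: None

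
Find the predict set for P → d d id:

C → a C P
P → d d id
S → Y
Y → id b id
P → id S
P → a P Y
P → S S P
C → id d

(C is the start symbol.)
{ 'd' }

PREDICT(P → d d id) = (FIRST(RHS) \ {ε}) ∪ (FOLLOW(P) if ε ∈ FIRST(RHS), i.e. RHS ⇒* ε)
FIRST(d d id) = { 'd' }
ε ∉ FIRST(d d id), so FOLLOW(P) is not added.
PREDICT(P → d d id) = { 'd' }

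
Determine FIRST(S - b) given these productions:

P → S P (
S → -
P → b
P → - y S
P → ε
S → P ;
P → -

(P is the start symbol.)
{ '-', ';', 'b' }

FIRST sets of the non-terminals involved (from the grammar, by fixed-point iteration):
  FIRST(S) = { '-', ';', 'b' }

To compute FIRST(S - b), process the symbols left to right:
Symbol S is a non-terminal. Add FIRST(S) \ {ε} = { '-', ';', 'b' }
S is not nullable (ε ∉ FIRST(S)), so stop here.
FIRST(S - b) = { '-', ';', 'b' }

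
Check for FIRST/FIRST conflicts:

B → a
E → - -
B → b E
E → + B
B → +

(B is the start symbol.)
A FIRST/FIRST conflict occurs when two productions N → α and N → β for the same non-terminal have FIRST(α) ∩ FIRST(β) ≠ ∅ (with ε ∈ FIRST of a nullable right-hand side, so two nullable alternatives also conflict).

Productions for B:
  B → a: FIRST = { 'a' }
  B → b E: FIRST = { 'b' }
  B → +: FIRST = { '+' }
Productions for E:
  E → - -: FIRST = { '-' }
  E → + B: FIRST = { '+' }

All alternatives of each non-terminal have pairwise disjoint FIRST sets.

Answer: No FIRST/FIRST conflicts.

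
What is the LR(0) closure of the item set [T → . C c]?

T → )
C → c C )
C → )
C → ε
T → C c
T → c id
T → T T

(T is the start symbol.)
To compute CLOSURE, for each item [A → α.Bβ] where B is a non-terminal, add [B → .γ] for all productions B → γ; repeat for the newly added items until nothing changes.

Start with: [T → . C c]
  [T → . C c] has the dot before C: add [C → . c C )], [C → . )], [C → .]
No further items can be added.

CLOSURE = { [C → . )], [C → . c C )], [C → .], [T → . C c] }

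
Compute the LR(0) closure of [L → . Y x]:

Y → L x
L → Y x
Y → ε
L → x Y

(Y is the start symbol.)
To compute CLOSURE, for each item [A → α.Bβ] where B is a non-terminal, add [B → .γ] for all productions B → γ; repeat for the newly added items until nothing changes.

Start with: [L → . Y x]
  [L → . Y x] has the dot before Y: add [Y → . L x], [Y → .]
  [Y → . L x] has the dot before L: add [L → . x Y]
No further items can be added.

CLOSURE = { [L → . Y x], [L → . x Y], [Y → . L x], [Y → .] }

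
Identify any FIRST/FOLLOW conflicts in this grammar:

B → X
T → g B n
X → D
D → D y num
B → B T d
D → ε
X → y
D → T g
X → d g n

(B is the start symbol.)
Yes. B → B T d with FOLLOW(B) on { 'g' }; D → D y num with FOLLOW(D) on { 'g', 'y' }; D → T g with FOLLOW(D) on { 'g' }

A FIRST/FOLLOW conflict occurs when a non-terminal N has a nullable alternative N → β (β ⇒* ε) and another alternative N → α with FIRST(α) ∩ FOLLOW(N) ≠ ∅: on such a lookahead the parser cannot decide between expanding α and letting N vanish via β.

Nullable non-terminals: B, D, X.
FIRST sets used below: FIRST(X) = { 'd', 'g', 'y', ε }, FIRST(B) = { 'd', 'g', 'y', ε }, FIRST(T) = { 'g' }, FIRST(D) = { 'g', 'y', ε }

B: nullable alternative(s) B → X; FOLLOW(B) = { $, 'g', 'n' }
  B → X: FIRST \ {ε} = { 'd', 'g', 'y' } — this is the only nullable alternative, skip
  B → B T d: FIRST \ {ε} = { 'd', 'g', 'y' } — overlaps FOLLOW(B) on { 'g' }: CONFLICT

D: nullable alternative(s) D → ε; FOLLOW(D) = { $, 'g', 'n', 'y' }
  D → D y num: FIRST \ {ε} = { 'g', 'y' } — overlaps FOLLOW(D) on { 'g', 'y' }: CONFLICT
  D → ε: FIRST \ {ε} = { } — this is the only nullable alternative, skip
  D → T g: FIRST \ {ε} = { 'g' } — overlaps FOLLOW(D) on { 'g' }: CONFLICT

X: nullable alternative(s) X → D; FOLLOW(X) = { $, 'g', 'n' }
  X → D: FIRST \ {ε} = { 'g', 'y' } — this is the only nullable alternative, skip
  X → y: FIRST \ {ε} = { 'y' } — disjoint from FOLLOW(X)
  X → d g n: FIRST \ {ε} = { 'd' } — disjoint from FOLLOW(X)

T has no nullable alternative, so no FIRST/FOLLOW check is needed there.

So the grammar has 3 FIRST/FOLLOW conflicts (marked CONFLICT above).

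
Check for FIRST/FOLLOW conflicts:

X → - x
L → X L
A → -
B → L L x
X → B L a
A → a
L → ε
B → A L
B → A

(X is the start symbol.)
Nullable non-terminals: L.
FIRST sets used below: FIRST(X) = { '-', 'a', 'x' }

L: nullable alternative(s) L → ε; FOLLOW(L) = { '-', 'a', 'x' }
  L → X L: FIRST \ {ε} = { '-', 'a', 'x' } — overlaps FOLLOW(L) on { '-', 'a', 'x' }: CONFLICT
  L → ε: FIRST \ {ε} = { } — this is the only nullable alternative, skip

A, B, X have no nullable alternative, so no FIRST/FOLLOW check is needed there.

So the grammar has 1 FIRST/FOLLOW conflict (marked CONFLICT above).

Answer: Yes. L → X L with FOLLOW(L) on { '-', 'a', 'x' }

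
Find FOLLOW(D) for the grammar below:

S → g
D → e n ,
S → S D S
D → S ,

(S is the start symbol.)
To compute FOLLOW(D), find every occurrence of D on a right-hand side N → α D β: add FIRST(β) \ {ε}, and if β is empty or nullable also add FOLLOW(N). Iterate to a fixed point.

In S → S D S: D is followed by S, add FIRST(S) \ {ε} = { 'g' }

Taking the union: FOLLOW(D) = { 'g' }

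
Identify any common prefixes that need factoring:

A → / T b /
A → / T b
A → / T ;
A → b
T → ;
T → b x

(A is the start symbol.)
Left-factoring is needed when two productions for the same non-terminal
share a common prefix on the right-hand side.

Productions for A:
  A → / T b /
  A → / T b
  A → / T ;
  A → b
Productions for T:
  T → ;
  T → b x

Found common prefix '/ T' in productions for A

Answer: Yes, A has productions with common prefix '/ T'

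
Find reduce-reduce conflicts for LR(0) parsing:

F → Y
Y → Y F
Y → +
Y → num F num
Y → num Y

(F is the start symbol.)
Augment with F' → F and build the canonical LR(0) collection (I0 = CLOSURE({[F' → . F]}), then GOTO on every symbol after a dot until no new states appear). It has 9 states:
  I0: { [F → . Y], [F' → . F], [Y → . +], [Y → . Y F], [Y → . num F num], [Y → . num Y] }  — shift
  I1: { [Y → + .] }  — reduce
  I2: { [F' → F .] }  — accept
  I3: { [F → . Y], [F → Y .], [Y → . +], [Y → . Y F], [Y → . num F num], [Y → . num Y], [Y → Y . F] }  — shift, reduce
  I4: { [F → . Y], [Y → . +], [Y → . Y F], [Y → . num F num], [Y → . num Y], [Y → num . F num], [Y → num . Y] }  — shift
  I5: { [Y → num F . num] }  — shift
  I6: { [F → . Y], [F → Y .], [Y → . +], [Y → . Y F], [Y → . num F num], [Y → . num Y], [Y → Y . F], [Y → num Y .] }  — shift, 2 reduces
  I7: { [Y → Y F .] }  — reduce
  I8: { [Y → num F num .] }  — reduce

I6 contains complete items [F → Y .], [Y → num Y .] — reduce-reduce conflict.

Answer: Yes — I6: [F → Y .] vs [Y → num Y .]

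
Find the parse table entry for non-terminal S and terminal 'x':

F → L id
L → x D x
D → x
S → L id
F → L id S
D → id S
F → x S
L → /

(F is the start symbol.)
To find M[S, 'x'], we find productions for S where 'x' is in the predict set (PREDICT(N → α) = (FIRST(α) \ {ε}) ∪ (FOLLOW(N) if α ⇒* ε)).

Relevant sets:
  FIRST(L) = { '/', 'x' }

S → L id: PREDICT = { '/', 'x' }
  'x' is in predict set, so this production goes in M[S, 'x']

M[S, 'x'] = S → L id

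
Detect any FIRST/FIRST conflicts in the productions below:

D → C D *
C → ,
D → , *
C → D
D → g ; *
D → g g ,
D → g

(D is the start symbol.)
FIRST sets of the non-terminals at (or reachable through a nullable prefix from) the front of some alternative:
  FIRST(C) = { ',', 'g' }
  FIRST(D) = { ',', 'g' }

Productions for D:
  D → C D *: FIRST = { ',', 'g' }
  D → , *: FIRST = { ',' }
  D → g ; *: FIRST = { 'g' }
  D → g g ,: FIRST = { 'g' }
  D → g: FIRST = { 'g' }
Productions for C:
  C → ,: FIRST = { ',' }
  C → D: FIRST = { ',', 'g' }

Conflict for D: D → C D * and D → , *
  Overlap: { ',' }
Conflict for D: D → C D * and D → g ; *
  Overlap: { 'g' }
Conflict for D: D → C D * and D → g g ,
  Overlap: { 'g' }
Conflict for D: D → C D * and D → g
  Overlap: { 'g' }
Conflict for D: D → g ; * and D → g g ,
  Overlap: { 'g' }
Conflict for D: D → g ; * and D → g
  Overlap: { 'g' }
Conflict for D: D → g g , and D → g
  Overlap: { 'g' }
Conflict for C: C → , and C → D
  Overlap: { ',' }

Answer: Yes. D → C D '*' / D → ',' '*' on { ',' }; D → C D '*' / D → g ';' '*' on { 'g' }; D → C D '*' / D → g g ',' on { 'g' }; D → C D '*' / D → g on { 'g' }; D → g ';' '*' / D → g g ',' on { 'g' }; D → g ';' '*' / D → g on { 'g' }; D → g g ',' / D → g on { 'g' }; C → ',' / C → D on { ',' }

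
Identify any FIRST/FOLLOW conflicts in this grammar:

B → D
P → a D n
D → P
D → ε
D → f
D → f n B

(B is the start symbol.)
No FIRST/FOLLOW conflicts.

A FIRST/FOLLOW conflict occurs when a non-terminal N has a nullable alternative N → β (β ⇒* ε) and another alternative N → α with FIRST(α) ∩ FOLLOW(N) ≠ ∅: on such a lookahead the parser cannot decide between expanding α and letting N vanish via β.

Nullable non-terminals: B, D.
FIRST sets used below: FIRST(P) = { 'a' }
B has a nullable alternative but only one production, so nothing to check.

D: nullable alternative(s) D → ε; FOLLOW(D) = { $, 'n' }
  D → P: FIRST \ {ε} = { 'a' } — disjoint from FOLLOW(D)
  D → ε: FIRST \ {ε} = { } — this is the only nullable alternative, skip
  D → f: FIRST \ {ε} = { 'f' } — disjoint from FOLLOW(D)
  D → f n B: FIRST \ {ε} = { 'f' } — disjoint from FOLLOW(D)

P has no nullable alternative, so no FIRST/FOLLOW check is needed there.

No FIRST/FOLLOW conflicts found.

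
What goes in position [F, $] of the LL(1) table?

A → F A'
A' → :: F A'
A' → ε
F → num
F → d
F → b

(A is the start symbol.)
Empty (error entry)

To find M[F, $], we find productions for F where $ is in the predict set (PREDICT(N → α) = (FIRST(α) \ {ε}) ∪ (FOLLOW(N) if α ⇒* ε)).

F → num: PREDICT = { 'num' }
F → d: PREDICT = { 'd' }
F → b: PREDICT = { 'b' }

M[F, $] is empty (no production applies)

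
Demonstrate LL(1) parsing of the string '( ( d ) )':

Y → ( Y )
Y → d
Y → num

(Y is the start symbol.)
Stack is shown with the top on the left.

Stack      Input        Action
------------------------------
Y $        ( ( d ) ) $  output Y → ( Y )
( Y ) $    ( ( d ) ) $  match '('
Y ) $      ( d ) ) $    output Y → ( Y )
( Y ) ) $  ( d ) ) $    match '('
Y ) ) $    d ) ) $      output Y → d
d ) ) $    d ) ) $      match 'd'
) ) $      ) ) $        match ')'
) $        ) $          match ')'
$          $            accept

The string is accepted.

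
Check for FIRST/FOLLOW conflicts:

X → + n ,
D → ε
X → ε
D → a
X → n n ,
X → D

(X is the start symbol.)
No FIRST/FOLLOW conflicts.

A FIRST/FOLLOW conflict occurs when a non-terminal N has a nullable alternative N → β (β ⇒* ε) and another alternative N → α with FIRST(α) ∩ FOLLOW(N) ≠ ∅: on such a lookahead the parser cannot decide between expanding α and letting N vanish via β.

Nullable non-terminals: D, X.
FIRST sets used below: FIRST(D) = { 'a', ε }

D: nullable alternative(s) D → ε; FOLLOW(D) = { $ }
  D → ε: FIRST \ {ε} = { } — this is the only nullable alternative, skip
  D → a: FIRST \ {ε} = { 'a' } — disjoint from FOLLOW(D)

X: nullable alternative(s) X → ε, X → D; FOLLOW(X) = { $ }
  X → + n ,: FIRST \ {ε} = { '+' } — disjoint from FOLLOW(X)
  X → ε: FIRST \ {ε} = { } — disjoint from FOLLOW(X)
  X → n n ,: FIRST \ {ε} = { 'n' } — disjoint from FOLLOW(X)
  X → D: FIRST \ {ε} = { 'a' } — disjoint from FOLLOW(X)

No FIRST/FOLLOW conflicts found.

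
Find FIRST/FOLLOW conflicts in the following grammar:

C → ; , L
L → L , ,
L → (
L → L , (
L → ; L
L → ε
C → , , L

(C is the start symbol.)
Yes. L → L ',' ',' with FOLLOW(L) on { ',' }; L → L ',' '(' with FOLLOW(L) on { ',' }

A FIRST/FOLLOW conflict occurs when a non-terminal N has a nullable alternative N → β (β ⇒* ε) and another alternative N → α with FIRST(α) ∩ FOLLOW(N) ≠ ∅: on such a lookahead the parser cannot decide between expanding α and letting N vanish via β.

Nullable non-terminals: L.
FIRST sets used below: FIRST(L) = { '(', ',', ';', ε }

L: nullable alternative(s) L → ε; FOLLOW(L) = { $, ',' }
  L → L , ,: FIRST \ {ε} = { '(', ',', ';' } — overlaps FOLLOW(L) on { ',' }: CONFLICT
  L → (: FIRST \ {ε} = { '(' } — disjoint from FOLLOW(L)
  L → L , (: FIRST \ {ε} = { '(', ',', ';' } — overlaps FOLLOW(L) on { ',' }: CONFLICT
  L → ; L: FIRST \ {ε} = { ';' } — disjoint from FOLLOW(L)
  L → ε: FIRST \ {ε} = { } — this is the only nullable alternative, skip

C has no nullable alternative, so no FIRST/FOLLOW check is needed there.

So the grammar has 2 FIRST/FOLLOW conflicts (marked CONFLICT above).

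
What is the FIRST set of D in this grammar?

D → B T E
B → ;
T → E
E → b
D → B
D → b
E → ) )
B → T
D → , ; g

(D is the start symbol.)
{ ')', ',', ';', 'b' }

To compute FIRST(D), examine every production with D on the left-hand side, reading each right-hand side left to right until a non-nullable symbol is reached.

FIRST sets of the other non-terminals involved (by the same procedure, iterated to a fixed point):
  FIRST(B) = { ')', ';', 'b' }

From D → B T E:
  - B is a non-terminal: add FIRST(B) \ {ε} = { ')', ';', 'b' }
    B is not nullable, so stop
From D → B:
  - B is a non-terminal: add FIRST(B) \ {ε} = { ')', ';', 'b' }
    B is not nullable, so stop
From D → b:
  - b is a terminal: add 'b' and stop
From D → , ; g:
  - ',' is a terminal: add ',' and stop

Collecting: FIRST(D) = { ')', ',', ';', 'b' }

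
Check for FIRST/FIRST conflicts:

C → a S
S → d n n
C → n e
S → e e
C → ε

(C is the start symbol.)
No FIRST/FIRST conflicts.

A FIRST/FIRST conflict occurs when two productions N → α and N → β for the same non-terminal have FIRST(α) ∩ FIRST(β) ≠ ∅ (with ε ∈ FIRST of a nullable right-hand side, so two nullable alternatives also conflict).

Productions for C:
  C → a S: FIRST = { 'a' }
  C → n e: FIRST = { 'n' }
  C → ε: FIRST = { ε }
Productions for S:
  S → d n n: FIRST = { 'd' }
  S → e e: FIRST = { 'e' }

All alternatives of each non-terminal have pairwise disjoint FIRST sets.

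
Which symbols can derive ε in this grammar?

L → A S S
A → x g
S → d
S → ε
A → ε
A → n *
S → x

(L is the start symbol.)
ε-productions: S → ε, A → ε
So S, A are immediately nullable.
L → A S S: every symbol on the right is nullable, so L is nullable too.
Every non-terminal is now nullable.
Nullable = { 'A', 'L', 'S' }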